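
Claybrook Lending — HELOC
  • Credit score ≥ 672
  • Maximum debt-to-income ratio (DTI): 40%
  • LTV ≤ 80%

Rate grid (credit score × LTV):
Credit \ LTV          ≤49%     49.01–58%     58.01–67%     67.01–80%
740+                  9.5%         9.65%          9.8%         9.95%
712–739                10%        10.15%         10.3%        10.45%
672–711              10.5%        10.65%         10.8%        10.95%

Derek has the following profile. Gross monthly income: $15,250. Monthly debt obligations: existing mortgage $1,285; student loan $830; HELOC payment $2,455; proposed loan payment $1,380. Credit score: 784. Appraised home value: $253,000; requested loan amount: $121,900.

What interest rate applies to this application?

9.5%

Credit score 784 ≥ 672; Total monthly debts = (1,285 + 830 + 2,455 + 1,380) = 5,950. DTI: 5,950 ÷ 15,250 = 39%, within the 40% cap
LTV: 121,900 ÷ 253,000 = 48.2%, within 80% cap
Credit 784 → row 740+; LTV 48.2% → column ≤49%. Grid cell → 9.5%.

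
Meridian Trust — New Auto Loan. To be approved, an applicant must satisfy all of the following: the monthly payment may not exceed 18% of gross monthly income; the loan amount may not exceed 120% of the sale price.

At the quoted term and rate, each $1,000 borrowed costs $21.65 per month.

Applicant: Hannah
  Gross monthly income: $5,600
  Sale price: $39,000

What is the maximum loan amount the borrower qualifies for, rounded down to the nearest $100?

$46,500

Payment cap: 18% × $5,600 = $1,008/month.
At $21.65 per $1,000, that supports 1,008/21.65 × 1,000 ≈ $46,558 → $46,500.
LTV cap: 120% × $39,000 = $46,800 → $46,800.
Binding constraint: payment-to-income.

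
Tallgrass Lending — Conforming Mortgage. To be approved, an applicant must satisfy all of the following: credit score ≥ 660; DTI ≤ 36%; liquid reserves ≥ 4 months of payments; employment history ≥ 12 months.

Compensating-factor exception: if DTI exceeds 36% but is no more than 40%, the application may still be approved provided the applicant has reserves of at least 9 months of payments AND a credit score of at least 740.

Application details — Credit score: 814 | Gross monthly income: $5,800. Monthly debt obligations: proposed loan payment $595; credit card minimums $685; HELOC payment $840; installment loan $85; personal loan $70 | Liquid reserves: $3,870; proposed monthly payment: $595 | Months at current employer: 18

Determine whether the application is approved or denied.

Denied

Credit score 814 ≥ 660 (meets base)
Total debts = (595 + 685 + 840 + 85 + 70) = 2,275. DTI = 2,275/5,800 = 39.2% > 36% — standard DTI limit exceeded.
Liquid reserves cover 3,870/595 = 6.5 months — ≥ 4 required
Employment 18 ≥ 12 months
DTI 39.2% is within the 36%–40% exception band; checking compensating factors.
Reserves 6.5 < 9 months; credit score 814 ≥ 740.
Override conditions not both satisfied; exception does not apply.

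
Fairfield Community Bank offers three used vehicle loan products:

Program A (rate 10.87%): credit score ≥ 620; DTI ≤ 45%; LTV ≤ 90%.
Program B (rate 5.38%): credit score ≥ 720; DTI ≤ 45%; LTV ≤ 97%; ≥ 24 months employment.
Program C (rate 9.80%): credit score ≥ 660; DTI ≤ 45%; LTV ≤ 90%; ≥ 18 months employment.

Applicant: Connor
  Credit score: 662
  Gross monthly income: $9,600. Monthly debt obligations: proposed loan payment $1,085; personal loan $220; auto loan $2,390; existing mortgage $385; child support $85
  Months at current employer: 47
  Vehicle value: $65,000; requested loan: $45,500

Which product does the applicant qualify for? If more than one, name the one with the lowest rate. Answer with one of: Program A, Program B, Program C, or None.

Program C

Total debts = (1,085 + 220 + 2,390 + 385 + 85) = 4,165; DTI = 4,165/9,600 = 43.4%.
LTV = 45,500/65,000 = 70%.
Program A: score 662 ≥ 620; DTI 43.4% ≤ 45%; LTV 70% ≤ 90% → qualifies.
Program B: score 662 < 720; DTI 43.4% ≤ 45%; LTV 70% ≤ 97%; employment 47 ≥ 24 mo → does not qualify.
Program C: score 662 ≥ 660; DTI 43.4% ≤ 45%; LTV 70% ≤ 90%; employment 47 ≥ 18 mo → qualifies.
Qualifying: Program A, Program C. Lowest rate is 9.80% → Program C.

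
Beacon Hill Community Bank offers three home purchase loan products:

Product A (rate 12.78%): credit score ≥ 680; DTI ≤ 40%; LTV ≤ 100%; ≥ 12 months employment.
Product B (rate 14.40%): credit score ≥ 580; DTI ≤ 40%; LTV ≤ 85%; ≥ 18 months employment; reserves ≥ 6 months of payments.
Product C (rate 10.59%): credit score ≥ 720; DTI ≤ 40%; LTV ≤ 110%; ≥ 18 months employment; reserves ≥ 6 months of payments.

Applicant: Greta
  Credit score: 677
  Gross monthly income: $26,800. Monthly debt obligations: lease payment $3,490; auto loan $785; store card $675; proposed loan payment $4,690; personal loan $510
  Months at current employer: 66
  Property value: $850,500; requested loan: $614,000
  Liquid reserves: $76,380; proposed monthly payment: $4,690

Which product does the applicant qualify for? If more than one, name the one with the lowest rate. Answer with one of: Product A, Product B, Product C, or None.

Product B

Total debts = (3,490 + 785 + 675 + 4,690 + 510) = 10,150; DTI = 10,150/26,800 = 37.9%.
LTV = 614,000/850,500 = 72.2%.
Reserves = 76,380/4,690 = 16.3 months.
Product A: score 677 < 680; DTI 37.9% ≤ 40%; LTV 72.2% ≤ 100%; employment 66 ≥ 12 mo → does not qualify.
Product B: score 677 ≥ 580; DTI 37.9% ≤ 40%; LTV 72.2% ≤ 85%; employment 66 ≥ 18 mo; reserves 16.3 ≥ 6 mo → qualifies.
Product C: score 677 < 720; DTI 37.9% ≤ 40%; LTV 72.2% ≤ 110%; employment 66 ≥ 18 mo; reserves 16.3 ≥ 6 mo → does not qualify.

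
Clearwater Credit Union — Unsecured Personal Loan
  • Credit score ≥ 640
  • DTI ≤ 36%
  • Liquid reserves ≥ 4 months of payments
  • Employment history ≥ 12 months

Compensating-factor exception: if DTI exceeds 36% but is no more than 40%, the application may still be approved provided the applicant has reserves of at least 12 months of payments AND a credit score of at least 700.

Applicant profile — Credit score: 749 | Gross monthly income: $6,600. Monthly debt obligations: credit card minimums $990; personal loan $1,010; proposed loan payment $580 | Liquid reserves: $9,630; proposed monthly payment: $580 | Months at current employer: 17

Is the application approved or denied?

Credit score 749 ≥ 640 (meets base)
Total debts = (990 + 1,010 + 580) = 2,580. DTI = 2,580/6,600 = 39.1% > 36% — standard DTI limit exceeded.
Reserves = 9,630/580 = 16.6 months ≥ 4
Employment 17 ≥ 12 months
DTI 39.1% is within the 36%–40% exception band; checking compensating factors.
Override check — reserves: 16.6 mo (ok); score: 749 (ok).
Both compensating conditions met → exception applies.

Approved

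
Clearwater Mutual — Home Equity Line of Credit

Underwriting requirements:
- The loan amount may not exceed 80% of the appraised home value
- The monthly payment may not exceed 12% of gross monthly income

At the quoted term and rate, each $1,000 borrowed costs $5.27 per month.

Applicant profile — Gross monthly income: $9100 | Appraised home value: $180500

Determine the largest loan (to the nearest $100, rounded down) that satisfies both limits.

$144,400

Payment cap: 12% × $9,100 = $1,092/month.
At $5.27 per $1,000, that supports 1,092/5.27 × 1,000 ≈ $207,210 → $207,200.
LTV cap: 80% × $180,500 = $144,400 → $144,400.
Binding constraint: loan-to-value.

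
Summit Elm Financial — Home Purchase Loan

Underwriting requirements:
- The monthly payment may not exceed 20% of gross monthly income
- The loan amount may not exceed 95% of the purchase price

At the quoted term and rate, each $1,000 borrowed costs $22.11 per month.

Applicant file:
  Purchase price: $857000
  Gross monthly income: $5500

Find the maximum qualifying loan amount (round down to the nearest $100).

$49,700

Payment cap: 20% × $5,500 = $1,100/month.
At $22.11 per $1,000, that supports 1,100/22.11 × 1,000 ≈ $49,751 → $49,700.
LTV cap: 95% × $857,000 = $814,150 → $814,100.
Binding constraint: payment-to-income.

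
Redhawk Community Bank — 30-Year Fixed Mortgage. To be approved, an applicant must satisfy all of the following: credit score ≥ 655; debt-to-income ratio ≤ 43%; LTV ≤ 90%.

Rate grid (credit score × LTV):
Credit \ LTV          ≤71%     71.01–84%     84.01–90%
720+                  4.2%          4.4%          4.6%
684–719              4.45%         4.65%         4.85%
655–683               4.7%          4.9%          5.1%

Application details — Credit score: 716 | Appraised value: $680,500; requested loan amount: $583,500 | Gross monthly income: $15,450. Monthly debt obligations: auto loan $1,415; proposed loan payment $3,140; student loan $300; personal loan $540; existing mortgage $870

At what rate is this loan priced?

4.85%

Credit score 716 ≥ 655; Total monthly debts = (1,415 + 3,140 + 300 + 540 + 870) = 6,265. Debt-to-income = 6,265/15,450 = 40.6% — meets 43% limit
LTV: 583,500 ÷ 680,500 = 85.7%, within 90% cap
Row: 716 falls in 684–719. Column: 85.7% falls in 84.01–90%. Rate = 4.85%.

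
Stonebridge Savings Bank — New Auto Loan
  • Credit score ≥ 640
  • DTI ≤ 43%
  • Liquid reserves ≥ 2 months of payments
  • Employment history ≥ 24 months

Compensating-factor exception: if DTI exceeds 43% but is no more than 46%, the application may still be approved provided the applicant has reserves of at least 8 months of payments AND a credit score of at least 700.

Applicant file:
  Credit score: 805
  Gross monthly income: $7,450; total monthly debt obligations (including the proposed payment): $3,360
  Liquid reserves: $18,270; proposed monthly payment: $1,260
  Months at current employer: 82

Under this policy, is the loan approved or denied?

Approved

Credit score 805 ≥ 640 (meets base)
DTI = 3,360/7,450 = 45.1% > 43% — standard DTI limit exceeded.
Reserves = 18,270/1,260 = 14.5 months ≥ 2
Employment 82 ≥ 24 months
45.1% falls in the override range (43%–46%), so the compensating-factor test applies.
Override check — reserves: 14.5 mo (ok); score: 805 (ok).
Both override conditions satisfied; DTI exception granted.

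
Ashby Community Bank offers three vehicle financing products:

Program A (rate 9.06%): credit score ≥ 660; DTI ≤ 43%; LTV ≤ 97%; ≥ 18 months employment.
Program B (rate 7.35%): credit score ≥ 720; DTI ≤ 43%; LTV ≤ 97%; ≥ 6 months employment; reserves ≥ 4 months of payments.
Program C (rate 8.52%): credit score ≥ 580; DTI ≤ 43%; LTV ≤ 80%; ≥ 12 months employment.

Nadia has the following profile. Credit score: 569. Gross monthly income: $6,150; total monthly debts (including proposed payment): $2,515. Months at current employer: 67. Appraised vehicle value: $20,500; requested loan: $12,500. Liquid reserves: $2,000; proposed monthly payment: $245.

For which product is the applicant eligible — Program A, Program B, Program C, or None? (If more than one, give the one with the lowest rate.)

None

DTI = 2,515/6,150 = 40.9%.
LTV = 12,500/20,500 = 61%.
Reserves = 2,000/245 = 8.2 months.
Program A: score 569 < 660; DTI 40.9% ≤ 43%; LTV 61% ≤ 97%; employment 67 ≥ 18 mo → does not qualify.
Program B: score 569 < 720; DTI 40.9% ≤ 43%; LTV 61% ≤ 97%; employment 67 ≥ 6 mo; reserves 8.2 ≥ 4 mo → does not qualify.
Program C: score 569 < 580; DTI 40.9% ≤ 43%; LTV 61% ≤ 80%; employment 67 ≥ 12 mo → does not qualify.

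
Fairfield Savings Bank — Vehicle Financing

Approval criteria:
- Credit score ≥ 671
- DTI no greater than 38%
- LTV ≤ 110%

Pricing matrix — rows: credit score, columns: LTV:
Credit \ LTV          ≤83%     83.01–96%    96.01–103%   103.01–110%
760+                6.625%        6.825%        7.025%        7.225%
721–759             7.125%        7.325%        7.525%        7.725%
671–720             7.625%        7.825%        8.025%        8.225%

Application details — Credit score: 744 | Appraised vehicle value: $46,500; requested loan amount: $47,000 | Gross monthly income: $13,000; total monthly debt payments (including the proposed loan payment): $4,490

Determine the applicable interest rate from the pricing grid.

Credit score 744 ≥ 671; Debt-to-income = 4,490/13,000 = 34.5% — meets 38% limit
LTV = 47,000/46,500 = 101.1% ≤ 110%
Credit 744 → row 721–759; LTV 101.1% → column 96.01–103%. Grid cell → 7.525%.

7.525%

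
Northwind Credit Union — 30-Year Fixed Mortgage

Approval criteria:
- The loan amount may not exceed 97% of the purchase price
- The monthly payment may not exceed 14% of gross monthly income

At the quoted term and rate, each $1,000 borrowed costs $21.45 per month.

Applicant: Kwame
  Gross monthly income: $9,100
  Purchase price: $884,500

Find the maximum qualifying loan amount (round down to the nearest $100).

$59,300

Payment cap: 14% × $9,100 = $1,274/month.
At $21.45 per $1,000, that supports 1,274/21.45 × 1,000 ≈ $59,393 → $59,300.
LTV cap: 97% × $884,500 = $857,965 → $857,900.
Binding constraint: payment-to-income.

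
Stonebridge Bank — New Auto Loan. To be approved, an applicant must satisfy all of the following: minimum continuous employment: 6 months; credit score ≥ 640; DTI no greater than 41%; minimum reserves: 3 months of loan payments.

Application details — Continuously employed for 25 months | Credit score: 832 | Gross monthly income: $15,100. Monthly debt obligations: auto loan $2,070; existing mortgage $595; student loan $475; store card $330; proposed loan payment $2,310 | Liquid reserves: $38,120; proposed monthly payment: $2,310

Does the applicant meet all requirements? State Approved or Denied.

Employment 25 ≥ 6 months
Credit score 832 ≥ 640 (meets)
Total monthly debts = (2,070 + 595 + 475 + 330 + 2,310) = 5,780. Debt-to-income = 5,780/15,100 = 38.3% — meets 41% limit
Reserves: 38,120 ÷ 2,310 = 16.5 months (meets 3-month minimum)
All criteria satisfied.

Approved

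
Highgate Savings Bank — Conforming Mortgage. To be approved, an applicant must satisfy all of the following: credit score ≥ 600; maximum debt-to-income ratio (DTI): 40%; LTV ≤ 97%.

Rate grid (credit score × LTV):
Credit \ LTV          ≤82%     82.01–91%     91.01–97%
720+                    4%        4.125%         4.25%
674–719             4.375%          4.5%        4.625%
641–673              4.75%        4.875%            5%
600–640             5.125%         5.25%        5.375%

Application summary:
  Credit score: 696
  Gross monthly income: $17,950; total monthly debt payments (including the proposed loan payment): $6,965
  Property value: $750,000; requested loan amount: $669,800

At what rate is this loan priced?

4.5%

Credit score 696 ≥ 600; Debt-to-income = 6,965/17,950 = 38.8% — meets 40% limit
LTV: 669,800 ÷ 750,000 = 89.3%, within 97% cap
Score 696 is in the 674–719 band; LTV 89.3% is in the 82.01–91% band → 4.5%.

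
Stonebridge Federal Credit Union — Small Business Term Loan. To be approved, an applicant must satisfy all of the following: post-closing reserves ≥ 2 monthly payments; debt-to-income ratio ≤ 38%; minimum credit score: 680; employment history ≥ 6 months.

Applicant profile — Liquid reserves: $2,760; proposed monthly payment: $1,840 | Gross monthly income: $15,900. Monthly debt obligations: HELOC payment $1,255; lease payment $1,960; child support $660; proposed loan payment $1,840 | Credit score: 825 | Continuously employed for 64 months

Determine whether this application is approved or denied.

Denied

Reserves = 2,760/1,840 = 1.5 months < 2
Total monthly debts = (1,255 + 1,960 + 660 + 1,840) = 5,715. DTI = 5,715/15,900 = 35.9% ≤ 38%
Credit score 825 ≥ 680 (meets)
Employment 64 ≥ 6 months
Fails on reserves.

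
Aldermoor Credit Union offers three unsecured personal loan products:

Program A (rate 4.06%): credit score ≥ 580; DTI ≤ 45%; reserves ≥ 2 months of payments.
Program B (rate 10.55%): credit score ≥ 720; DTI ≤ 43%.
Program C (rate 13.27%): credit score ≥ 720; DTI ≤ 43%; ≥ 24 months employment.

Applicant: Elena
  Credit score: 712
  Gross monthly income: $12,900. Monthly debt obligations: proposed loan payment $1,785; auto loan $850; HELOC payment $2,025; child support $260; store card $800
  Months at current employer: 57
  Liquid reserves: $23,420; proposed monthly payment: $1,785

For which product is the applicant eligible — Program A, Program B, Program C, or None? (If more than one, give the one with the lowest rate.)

Program A

Total debts = (1,785 + 850 + 2,025 + 260 + 800) = 5,720; DTI = 5,720/12,900 = 44.3%.
Reserves = 23,420/1,785 = 13.1 months.
Program A: score 712 ≥ 580; DTI 44.3% ≤ 45%; reserves 13.1 ≥ 2 mo → qualifies.
Program B: score 712 < 720; DTI 44.3% > 43% → does not qualify.
Program C: score 712 < 720; DTI 44.3% > 43%; employment 57 ≥ 24 mo → does not qualify.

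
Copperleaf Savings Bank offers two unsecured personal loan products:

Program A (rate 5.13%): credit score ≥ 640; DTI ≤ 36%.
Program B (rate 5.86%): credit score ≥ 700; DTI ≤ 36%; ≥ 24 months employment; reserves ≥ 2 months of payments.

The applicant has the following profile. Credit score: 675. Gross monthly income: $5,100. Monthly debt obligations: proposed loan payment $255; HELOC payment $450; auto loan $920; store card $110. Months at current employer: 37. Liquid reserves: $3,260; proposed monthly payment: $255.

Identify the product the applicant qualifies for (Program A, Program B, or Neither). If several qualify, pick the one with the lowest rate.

Program A

Total debts = (255 + 450 + 920 + 110) = 1,735; DTI = 1,735/5,100 = 34%.
Reserves = 3,260/255 = 12.8 months.
Program A: score 675 ≥ 640; DTI 34% ≤ 36% → qualifies.
Program B: score 675 < 700; DTI 34% ≤ 36%; employment 37 ≥ 24 mo; reserves 12.8 ≥ 2 mo → does not qualify.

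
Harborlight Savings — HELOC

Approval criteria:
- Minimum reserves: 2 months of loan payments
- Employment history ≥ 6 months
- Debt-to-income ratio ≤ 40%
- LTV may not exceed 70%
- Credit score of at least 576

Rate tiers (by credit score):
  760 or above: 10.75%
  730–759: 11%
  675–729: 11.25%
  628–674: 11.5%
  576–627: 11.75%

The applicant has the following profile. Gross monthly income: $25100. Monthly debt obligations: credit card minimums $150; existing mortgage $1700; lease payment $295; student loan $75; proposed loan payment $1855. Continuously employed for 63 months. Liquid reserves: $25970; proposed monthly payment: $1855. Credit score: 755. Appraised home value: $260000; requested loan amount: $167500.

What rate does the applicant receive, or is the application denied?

Credit score 755 ≥ 576 (meets minimum)
LTV: 167,500 ÷ 260,000 = 64.4%, within 70% cap
Employment 63 ≥ 6 months
Total monthly debts = (150 + 1,700 + 295 + 75 + 1,855) = 4,075. DTI = 4,075/25,100 = 16.2% ≤ 40%
Reserves: 25,970 ÷ 1,855 = 14.0 months (meets 2-month minimum)
All requirements met. Score 755 falls in the 730–759 tier → 11%.

Approved at 11%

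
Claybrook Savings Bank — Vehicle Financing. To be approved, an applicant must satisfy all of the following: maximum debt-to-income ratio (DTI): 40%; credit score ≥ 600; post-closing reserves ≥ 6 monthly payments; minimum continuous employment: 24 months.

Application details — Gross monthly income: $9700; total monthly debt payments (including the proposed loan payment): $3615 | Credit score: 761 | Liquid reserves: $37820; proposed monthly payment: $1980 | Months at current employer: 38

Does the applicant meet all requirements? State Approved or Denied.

Approved

DTI: 3,615 ÷ 9,700 = 37.3%, within the 40% cap
Credit score 761 ≥ 600 (meets)
Reserves = 37,820/1,980 = 19.1 months ≥ 6
Employment 38 ≥ 24 months
All criteria satisfied.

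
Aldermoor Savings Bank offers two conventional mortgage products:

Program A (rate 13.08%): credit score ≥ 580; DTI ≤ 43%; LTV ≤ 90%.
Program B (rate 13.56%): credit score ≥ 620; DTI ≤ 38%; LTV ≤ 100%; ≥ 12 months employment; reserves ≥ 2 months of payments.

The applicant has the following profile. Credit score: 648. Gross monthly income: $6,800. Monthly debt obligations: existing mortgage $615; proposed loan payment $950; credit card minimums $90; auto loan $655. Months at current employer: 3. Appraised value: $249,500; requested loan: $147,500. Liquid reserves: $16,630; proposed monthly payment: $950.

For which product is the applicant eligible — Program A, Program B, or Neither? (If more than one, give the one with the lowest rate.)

Total debts = (615 + 950 + 90 + 655) = 2,310; DTI = 2,310/6,800 = 34%.
LTV = 147,500/249,500 = 59.1%.
Reserves = 16,630/950 = 17.5 months.
Program A: score 648 ≥ 580; DTI 34% ≤ 43%; LTV 59.1% ≤ 90% → qualifies.
Program B: score 648 ≥ 620; DTI 34% ≤ 38%; LTV 59.1% ≤ 100%; employment 3 < 12 mo; reserves 17.5 ≥ 2 mo → does not qualify.

Program A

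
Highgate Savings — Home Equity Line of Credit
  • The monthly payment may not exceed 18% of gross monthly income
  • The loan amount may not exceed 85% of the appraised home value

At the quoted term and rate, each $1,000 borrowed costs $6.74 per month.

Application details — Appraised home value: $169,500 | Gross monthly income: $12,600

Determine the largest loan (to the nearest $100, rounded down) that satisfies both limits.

Payment cap: 18% × $12,600 = $2,268/month.
At $6.74 per $1,000, that supports 2,268/6.74 × 1,000 ≈ $336,498 → $336,400.
LTV cap: 85% × $169,500 = $144,075 → $144,000.
Binding constraint: loan-to-value.

$144,000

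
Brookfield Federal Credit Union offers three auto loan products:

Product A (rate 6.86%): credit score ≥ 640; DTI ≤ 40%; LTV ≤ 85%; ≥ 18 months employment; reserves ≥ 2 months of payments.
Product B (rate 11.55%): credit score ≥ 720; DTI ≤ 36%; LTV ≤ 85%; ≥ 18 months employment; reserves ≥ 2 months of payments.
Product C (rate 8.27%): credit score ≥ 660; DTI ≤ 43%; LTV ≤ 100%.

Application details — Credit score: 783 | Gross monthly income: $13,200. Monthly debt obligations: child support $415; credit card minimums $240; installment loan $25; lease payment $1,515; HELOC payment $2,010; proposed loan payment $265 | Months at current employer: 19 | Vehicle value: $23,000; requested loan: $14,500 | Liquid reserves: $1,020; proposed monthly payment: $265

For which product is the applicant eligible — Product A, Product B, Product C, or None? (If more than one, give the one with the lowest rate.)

Total debts = (415 + 240 + 25 + 1,515 + 2,010 + 265) = 4,470; DTI = 4,470/13,200 = 33.9%.
LTV = 14,500/23,000 = 63%.
Reserves = 1,020/265 = 3.8 months.
Product A: score 783 ≥ 640; DTI 33.9% ≤ 40%; LTV 63% ≤ 85%; employment 19 ≥ 18 mo; reserves 3.8 ≥ 2 mo → qualifies.
Product B: score 783 ≥ 720; DTI 33.9% ≤ 36%; LTV 63% ≤ 85%; employment 19 ≥ 18 mo; reserves 3.8 ≥ 2 mo → qualifies.
Product C: score 783 ≥ 660; DTI 33.9% ≤ 43%; LTV 63% ≤ 100% → qualifies.
Qualifying: Product A, Product B, Product C. Lowest rate is 6.86% → Product A.

Product A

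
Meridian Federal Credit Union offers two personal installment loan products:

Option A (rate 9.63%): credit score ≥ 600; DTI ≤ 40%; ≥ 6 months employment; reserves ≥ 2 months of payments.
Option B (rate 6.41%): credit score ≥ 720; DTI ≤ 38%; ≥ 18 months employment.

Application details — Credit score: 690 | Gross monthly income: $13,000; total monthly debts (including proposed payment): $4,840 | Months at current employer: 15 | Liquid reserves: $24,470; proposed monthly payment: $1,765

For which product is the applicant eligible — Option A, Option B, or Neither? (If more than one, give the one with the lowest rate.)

Option A

DTI = 4,840/13,000 = 37.2%.
Reserves = 24,470/1,765 = 13.9 months.
Option A: score 690 ≥ 600; DTI 37.2% ≤ 40%; employment 15 ≥ 6 mo; reserves 13.9 ≥ 2 mo → qualifies.
Option B: score 690 < 720; DTI 37.2% ≤ 38%; employment 15 < 18 mo → does not qualify.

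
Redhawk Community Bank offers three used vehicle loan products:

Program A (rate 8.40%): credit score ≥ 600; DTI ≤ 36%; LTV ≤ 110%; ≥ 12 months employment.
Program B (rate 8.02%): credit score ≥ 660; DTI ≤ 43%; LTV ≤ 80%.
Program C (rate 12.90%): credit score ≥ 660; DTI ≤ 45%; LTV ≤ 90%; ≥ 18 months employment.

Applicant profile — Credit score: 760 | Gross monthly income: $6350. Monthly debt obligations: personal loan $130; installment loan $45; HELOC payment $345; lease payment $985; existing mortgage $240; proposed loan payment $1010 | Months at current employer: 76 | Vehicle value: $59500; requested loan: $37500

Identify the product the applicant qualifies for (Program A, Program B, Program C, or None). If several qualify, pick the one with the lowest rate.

Program C

Total debts = (130 + 45 + 345 + 985 + 240 + 1,010) = 2,755; DTI = 2,755/6,350 = 43.4%.
LTV = 37,500/59,500 = 63%.
Program A: score 760 ≥ 600; DTI 43.4% > 36%; LTV 63% ≤ 110%; employment 76 ≥ 12 mo → does not qualify.
Program B: score 760 ≥ 660; DTI 43.4% > 43%; LTV 63% ≤ 80% → does not qualify.
Program C: score 760 ≥ 660; DTI 43.4% ≤ 45%; LTV 63% ≤ 90%; employment 76 ≥ 18 mo → qualifies.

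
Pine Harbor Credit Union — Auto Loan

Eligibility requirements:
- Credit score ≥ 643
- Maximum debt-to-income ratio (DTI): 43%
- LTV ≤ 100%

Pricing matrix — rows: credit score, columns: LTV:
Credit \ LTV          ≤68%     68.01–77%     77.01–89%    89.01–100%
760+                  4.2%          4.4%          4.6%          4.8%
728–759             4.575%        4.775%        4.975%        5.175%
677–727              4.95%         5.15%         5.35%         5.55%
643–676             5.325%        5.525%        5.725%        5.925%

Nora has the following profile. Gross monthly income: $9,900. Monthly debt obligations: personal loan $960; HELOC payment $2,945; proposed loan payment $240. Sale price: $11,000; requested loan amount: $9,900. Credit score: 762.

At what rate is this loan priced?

Credit score 762 ≥ 643; Total monthly debts = (960 + 2,945 + 240) = 4,145. DTI: 4,145 ÷ 9,900 = 41.9%, within the 43% cap
Loan-to-value = 9,900/11,000 = 90% — pass (100% max)
Row: 762 falls in 760+. Column: 90% falls in 89.01–100%. Rate = 4.8%.

4.8%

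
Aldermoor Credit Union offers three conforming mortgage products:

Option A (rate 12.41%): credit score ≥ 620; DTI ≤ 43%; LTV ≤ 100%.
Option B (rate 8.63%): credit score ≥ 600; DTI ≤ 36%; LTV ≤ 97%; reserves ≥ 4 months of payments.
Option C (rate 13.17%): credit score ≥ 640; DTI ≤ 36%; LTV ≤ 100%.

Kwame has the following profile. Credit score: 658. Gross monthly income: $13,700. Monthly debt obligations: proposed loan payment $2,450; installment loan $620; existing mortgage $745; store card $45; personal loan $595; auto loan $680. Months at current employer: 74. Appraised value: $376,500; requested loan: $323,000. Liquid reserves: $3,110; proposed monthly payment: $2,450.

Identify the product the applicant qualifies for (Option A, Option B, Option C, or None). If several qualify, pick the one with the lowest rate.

Option A

Total debts = (2,450 + 620 + 745 + 45 + 595 + 680) = 5,135; DTI = 5,135/13,700 = 37.5%.
LTV = 323,000/376,500 = 85.8%.
Reserves = 3,110/2,450 = 1.3 months.
Option A: score 658 ≥ 620; DTI 37.5% ≤ 43%; LTV 85.8% ≤ 100% → qualifies.
Option B: score 658 ≥ 600; DTI 37.5% > 36%; LTV 85.8% ≤ 97%; reserves 1.3 < 4 mo → does not qualify.
Option C: score 658 ≥ 640; DTI 37.5% > 36%; LTV 85.8% ≤ 100% → does not qualify.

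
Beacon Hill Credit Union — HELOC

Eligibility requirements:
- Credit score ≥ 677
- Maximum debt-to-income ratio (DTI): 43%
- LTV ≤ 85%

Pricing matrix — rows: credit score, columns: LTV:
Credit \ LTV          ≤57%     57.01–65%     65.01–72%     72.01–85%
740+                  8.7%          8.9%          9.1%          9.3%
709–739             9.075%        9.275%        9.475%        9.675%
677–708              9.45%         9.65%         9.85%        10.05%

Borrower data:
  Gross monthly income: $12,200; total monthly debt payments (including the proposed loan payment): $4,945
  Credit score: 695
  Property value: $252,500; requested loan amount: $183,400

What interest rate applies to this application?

10.05%

Credit score 695 ≥ 677; DTI = 4,945/12,200 = 40.5% ≤ 43%
LTV = 183,400/252,500 = 72.6% ≤ 85%
Credit 695 → row 677–708; LTV 72.6% → column 72.01–85%. Grid cell → 10.05%.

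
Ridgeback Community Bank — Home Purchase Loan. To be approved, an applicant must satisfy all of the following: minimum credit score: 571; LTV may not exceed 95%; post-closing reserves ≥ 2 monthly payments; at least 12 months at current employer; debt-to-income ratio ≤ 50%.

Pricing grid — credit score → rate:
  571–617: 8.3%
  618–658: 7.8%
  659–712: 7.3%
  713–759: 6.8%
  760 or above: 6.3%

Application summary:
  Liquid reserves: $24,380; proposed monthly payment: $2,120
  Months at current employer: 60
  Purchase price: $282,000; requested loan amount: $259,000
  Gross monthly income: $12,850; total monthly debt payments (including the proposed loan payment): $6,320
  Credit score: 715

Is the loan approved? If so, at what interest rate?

Approved at 6.8%

Credit score 715 ≥ 571 (meets minimum)
Reserves = 24,380/2,120 = 11.5 months ≥ 2
LTV: 259,000 ÷ 282,000 = 91.8%, within 95% cap
Employment 60 ≥ 12 months
DTI = 6,320/12,850 = 49.2% ≤ 50%
All requirements met. Score 715 falls in the 713–759 tier → 6.8%.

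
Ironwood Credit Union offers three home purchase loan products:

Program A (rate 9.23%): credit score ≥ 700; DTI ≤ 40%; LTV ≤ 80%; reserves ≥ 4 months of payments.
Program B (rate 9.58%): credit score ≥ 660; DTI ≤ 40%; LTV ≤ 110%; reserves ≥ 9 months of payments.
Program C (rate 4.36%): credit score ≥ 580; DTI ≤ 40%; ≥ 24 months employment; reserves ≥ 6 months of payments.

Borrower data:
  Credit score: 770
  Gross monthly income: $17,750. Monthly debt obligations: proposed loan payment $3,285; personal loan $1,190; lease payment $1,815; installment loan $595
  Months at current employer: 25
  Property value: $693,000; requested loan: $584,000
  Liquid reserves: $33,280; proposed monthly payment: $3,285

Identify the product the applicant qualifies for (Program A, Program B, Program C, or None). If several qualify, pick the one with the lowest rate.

Program C

Total debts = (3,285 + 1,190 + 1,815 + 595) = 6,885; DTI = 6,885/17,750 = 38.8%.
LTV = 584,000/693,000 = 84.3%.
Reserves = 33,280/3,285 = 10.1 months.
Program A: score 770 ≥ 700; DTI 38.8% ≤ 40%; LTV 84.3% > 80%; reserves 10.1 ≥ 4 mo → does not qualify.
Program B: score 770 ≥ 660; DTI 38.8% ≤ 40%; LTV 84.3% ≤ 110%; reserves 10.1 ≥ 9 mo → qualifies.
Program C: score 770 ≥ 580; DTI 38.8% ≤ 40%; employment 25 ≥ 24 mo; reserves 10.1 ≥ 6 mo → qualifies.
Qualifying: Program B, Program C. Lowest rate is 4.36% → Program C.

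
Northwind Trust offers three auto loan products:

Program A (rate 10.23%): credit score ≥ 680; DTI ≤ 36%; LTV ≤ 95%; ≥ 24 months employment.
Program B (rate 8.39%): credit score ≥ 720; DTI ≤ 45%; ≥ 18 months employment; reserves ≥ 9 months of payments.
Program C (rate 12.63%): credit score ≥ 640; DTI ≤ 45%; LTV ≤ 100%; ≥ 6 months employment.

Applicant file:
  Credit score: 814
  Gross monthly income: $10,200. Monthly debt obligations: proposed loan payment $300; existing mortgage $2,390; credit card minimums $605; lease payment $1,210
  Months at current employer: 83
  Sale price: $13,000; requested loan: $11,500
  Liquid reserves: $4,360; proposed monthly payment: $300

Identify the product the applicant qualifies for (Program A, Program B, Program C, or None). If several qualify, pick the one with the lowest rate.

Total debts = (300 + 2,390 + 605 + 1,210) = 4,505; DTI = 4,505/10,200 = 44.2%.
LTV = 11,500/13,000 = 88.5%.
Reserves = 4,360/300 = 14.5 months.
Program A: score 814 ≥ 680; DTI 44.2% > 36%; LTV 88.5% ≤ 95%; employment 83 ≥ 24 mo → does not qualify.
Program B: score 814 ≥ 720; DTI 44.2% ≤ 45%; employment 83 ≥ 18 mo; reserves 14.5 ≥ 9 mo → qualifies.
Program C: score 814 ≥ 640; DTI 44.2% ≤ 45%; LTV 88.5% ≤ 100%; employment 83 ≥ 6 mo → qualifies.
Qualifying: Program B, Program C. Lowest rate is 8.39% → Program B.

Program B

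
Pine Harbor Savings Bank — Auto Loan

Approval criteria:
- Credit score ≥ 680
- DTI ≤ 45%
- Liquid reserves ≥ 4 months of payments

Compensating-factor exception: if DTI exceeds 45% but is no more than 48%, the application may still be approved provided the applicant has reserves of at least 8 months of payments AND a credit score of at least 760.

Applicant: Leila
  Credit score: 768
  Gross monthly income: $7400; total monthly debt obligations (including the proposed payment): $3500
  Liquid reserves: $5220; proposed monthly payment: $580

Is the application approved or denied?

Credit score 768 ≥ 680 (meets base)
DTI = 3,500/7,400 = 47.3% > 45% — standard DTI limit exceeded.
Reserves = 5,220/580 = 9.0 months ≥ 4
DTI 47.3% is within the 45%–48% exception band; checking compensating factors.
Override check — reserves: 9.0 mo (ok); score: 768 (ok).
Both compensating conditions met → exception applies.

Approved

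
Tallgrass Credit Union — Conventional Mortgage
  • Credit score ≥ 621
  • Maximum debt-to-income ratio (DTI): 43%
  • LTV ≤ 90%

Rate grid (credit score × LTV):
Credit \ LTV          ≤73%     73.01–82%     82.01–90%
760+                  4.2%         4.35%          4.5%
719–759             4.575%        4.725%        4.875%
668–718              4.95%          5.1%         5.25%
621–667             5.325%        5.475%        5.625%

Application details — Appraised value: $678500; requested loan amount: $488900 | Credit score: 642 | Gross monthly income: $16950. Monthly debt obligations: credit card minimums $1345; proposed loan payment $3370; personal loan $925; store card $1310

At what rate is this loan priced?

5.325%

Credit score 642 ≥ 621; Total monthly debts = (1,345 + 3,370 + 925 + 1,310) = 6,950. DTI = 6,950/16,950 = 41% ≤ 43%
Loan-to-value = 488,900/678,500 = 72.1% — pass (90% max)
Credit 642 → row 621–667; LTV 72.1% → column ≤73%. Grid cell → 5.325%.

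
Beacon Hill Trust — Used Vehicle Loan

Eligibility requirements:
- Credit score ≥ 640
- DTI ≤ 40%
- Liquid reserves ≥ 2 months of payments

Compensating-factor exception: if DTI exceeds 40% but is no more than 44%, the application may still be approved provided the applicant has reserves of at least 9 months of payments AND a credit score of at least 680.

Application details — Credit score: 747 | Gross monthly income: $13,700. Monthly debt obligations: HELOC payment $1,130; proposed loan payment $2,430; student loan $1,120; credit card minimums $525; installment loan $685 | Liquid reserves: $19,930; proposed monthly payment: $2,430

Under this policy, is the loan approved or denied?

Denied

Credit score 747 ≥ 640 (meets base)
Total debts = (1,130 + 2,430 + 1,120 + 525 + 685) = 5,890. DTI: 5,890 ÷ 13,700 = 43%, over the 40% base limit.
Reserves: 19,930 ÷ 2,430 = 8.2 months (meets 2-month minimum)
DTI 43% is within the 40%–44% exception band; checking compensating factors.
Reserves 8.2 < 9 months; credit score 747 ≥ 680.
Override conditions not both satisfied; exception does not apply.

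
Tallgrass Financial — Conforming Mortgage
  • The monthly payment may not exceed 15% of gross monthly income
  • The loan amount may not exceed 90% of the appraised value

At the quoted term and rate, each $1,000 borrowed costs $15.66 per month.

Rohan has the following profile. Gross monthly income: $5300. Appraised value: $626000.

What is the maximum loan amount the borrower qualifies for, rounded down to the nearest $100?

$50,700

Payment cap: 15% × $5,300 = $795/month.
At $15.66 per $1,000, that supports 795/15.66 × 1,000 ≈ $50,766 → $50,700.
LTV cap: 90% × $626,000 = $563,400 → $563,400.
Binding constraint: payment-to-income.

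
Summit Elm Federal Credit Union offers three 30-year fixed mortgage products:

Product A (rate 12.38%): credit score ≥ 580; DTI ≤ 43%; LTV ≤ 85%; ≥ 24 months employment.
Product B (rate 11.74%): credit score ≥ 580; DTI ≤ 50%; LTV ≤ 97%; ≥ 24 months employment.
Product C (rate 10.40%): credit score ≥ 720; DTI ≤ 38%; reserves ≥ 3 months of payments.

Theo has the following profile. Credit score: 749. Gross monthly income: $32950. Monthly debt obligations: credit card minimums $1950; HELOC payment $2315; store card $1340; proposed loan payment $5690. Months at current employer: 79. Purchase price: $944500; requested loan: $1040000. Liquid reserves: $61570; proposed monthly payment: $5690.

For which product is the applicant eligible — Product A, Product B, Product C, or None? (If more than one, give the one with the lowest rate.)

Product C

Total debts = (1,950 + 2,315 + 1,340 + 5,690) = 11,295; DTI = 11,295/32,950 = 34.3%.
LTV = 1,040,000/944,500 = 110.1%.
Reserves = 61,570/5,690 = 10.8 months.
Product A: score 749 ≥ 580; DTI 34.3% ≤ 43%; LTV 110.1% > 85%; employment 79 ≥ 24 mo → does not qualify.
Product B: score 749 ≥ 580; DTI 34.3% ≤ 50%; LTV 110.1% > 97%; employment 79 ≥ 24 mo → does not qualify.
Product C: score 749 ≥ 720; DTI 34.3% ≤ 38%; reserves 10.8 ≥ 3 mo → qualifies.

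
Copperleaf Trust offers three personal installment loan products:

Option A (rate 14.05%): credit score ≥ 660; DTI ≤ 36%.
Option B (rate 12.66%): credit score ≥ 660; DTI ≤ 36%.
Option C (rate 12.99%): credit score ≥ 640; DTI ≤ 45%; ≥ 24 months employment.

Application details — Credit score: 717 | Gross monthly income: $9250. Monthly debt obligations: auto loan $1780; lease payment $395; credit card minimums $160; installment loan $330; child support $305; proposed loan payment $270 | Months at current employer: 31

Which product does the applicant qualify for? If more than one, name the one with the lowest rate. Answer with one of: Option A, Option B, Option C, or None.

Total debts = (1,780 + 395 + 160 + 330 + 305 + 270) = 3,240; DTI = 3,240/9,250 = 35%.
Option A: score 717 ≥ 660; DTI 35% ≤ 36% → qualifies.
Option B: score 717 ≥ 660; DTI 35% ≤ 36% → qualifies.
Option C: score 717 ≥ 640; DTI 35% ≤ 45%; employment 31 ≥ 24 mo → qualifies.
Qualifying: Option A, Option B, Option C. Lowest rate is 12.66% → Option B.

Option B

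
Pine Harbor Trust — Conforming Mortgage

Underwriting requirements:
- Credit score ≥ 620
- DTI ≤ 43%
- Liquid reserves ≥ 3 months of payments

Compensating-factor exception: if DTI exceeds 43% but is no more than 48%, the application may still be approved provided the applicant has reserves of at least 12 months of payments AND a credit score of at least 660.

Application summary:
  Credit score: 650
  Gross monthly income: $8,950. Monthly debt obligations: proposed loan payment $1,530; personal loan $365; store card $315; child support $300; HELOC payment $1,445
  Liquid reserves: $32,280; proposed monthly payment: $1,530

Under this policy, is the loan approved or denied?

Denied

Credit score 650 ≥ 620 (meets base)
Total debts = (1,530 + 365 + 315 + 300 + 1,445) = 3,955. DTI: 3,955 ÷ 8,950 = 44.2%, over the 43% base limit.
Reserves: 32,280 ÷ 1,530 = 21.1 months (meets 3-month minimum)
44.2% falls in the override range (43%–48%), so the compensating-factor test applies.
Reserves 21.1 ≥ 12 months; credit score 650 < 660.
Compensating-factor requirement not fully met.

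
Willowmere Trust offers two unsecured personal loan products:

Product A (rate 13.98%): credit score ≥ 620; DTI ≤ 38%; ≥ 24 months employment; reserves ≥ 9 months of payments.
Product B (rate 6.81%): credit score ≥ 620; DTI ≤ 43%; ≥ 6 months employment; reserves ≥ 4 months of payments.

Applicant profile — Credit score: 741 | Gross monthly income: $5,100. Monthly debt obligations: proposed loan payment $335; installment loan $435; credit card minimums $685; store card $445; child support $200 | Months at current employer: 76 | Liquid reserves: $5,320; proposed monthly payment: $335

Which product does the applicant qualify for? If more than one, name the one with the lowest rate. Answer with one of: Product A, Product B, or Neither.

Total debts = (335 + 435 + 685 + 445 + 200) = 2,100; DTI = 2,100/5,100 = 41.2%.
Reserves = 5,320/335 = 15.9 months.
Product A: score 741 ≥ 620; DTI 41.2% > 38%; employment 76 ≥ 24 mo; reserves 15.9 ≥ 9 mo → does not qualify.
Product B: score 741 ≥ 620; DTI 41.2% ≤ 43%; employment 76 ≥ 6 mo; reserves 15.9 ≥ 4 mo → qualifies.

Product B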